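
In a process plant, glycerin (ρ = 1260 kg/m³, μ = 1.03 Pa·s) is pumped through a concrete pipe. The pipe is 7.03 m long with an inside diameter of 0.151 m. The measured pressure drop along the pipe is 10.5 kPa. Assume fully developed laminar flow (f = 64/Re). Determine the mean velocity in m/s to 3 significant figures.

V ≈ 1.03 m/s

For laminar flow, f = 64/Re with Re = ρVD/μ, so Darcy-Weisbach reduces to ΔP = 32μLV/D². Solving for V: V = ΔP·D²/(32μL) = 1.05e+04·(0.151)²/(32·1.03·7.03) = 1.033 m/s.
Check: Re = ρVD/μ = 1260·1.033·0.151/1.03 = 190.9 < 2300, so the laminar assumption holds.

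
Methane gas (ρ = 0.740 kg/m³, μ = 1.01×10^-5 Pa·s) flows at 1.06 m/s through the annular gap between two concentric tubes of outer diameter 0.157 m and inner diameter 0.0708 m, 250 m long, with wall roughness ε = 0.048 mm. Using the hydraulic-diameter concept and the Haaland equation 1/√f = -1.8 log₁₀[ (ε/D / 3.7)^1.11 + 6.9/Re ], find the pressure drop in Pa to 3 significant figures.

Hydraulic diameter D_h = 4A/P = D_o - D_i = 0.157 - 0.0708 = 0.0862 m.
Re = ρVD_h/μ = 0.74·1.06·0.0862/1.01e-05 = 6695.
ε/D_h = 4.8e-05/0.0862 = 0.000557; Haaland gives 1/√f = -1.8 log₁₀[5.72e-05+0.00103] = 5.334, so f = 0.03515.
ΔP = f(L/D_h)(ρV²/2) = 0.03515·250/0.0862·0.4157 = 42.38 Pa.

ΔP ≈ 42.4 Pa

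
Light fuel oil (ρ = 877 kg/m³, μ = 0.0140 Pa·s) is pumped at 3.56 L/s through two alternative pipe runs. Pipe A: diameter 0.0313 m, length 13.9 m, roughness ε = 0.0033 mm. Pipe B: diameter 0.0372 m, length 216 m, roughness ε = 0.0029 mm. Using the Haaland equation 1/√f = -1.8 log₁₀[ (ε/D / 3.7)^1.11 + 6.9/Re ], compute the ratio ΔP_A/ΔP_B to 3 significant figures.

Pipe A: V = Q/A = 0.00356/0.0007694 = 4.627 m/s; Re = 9072; ε/D = 0.000105; Haaland → f = 0.03183; ΔP_A = f(L/D)(ρV²/2) = 1.327e+05 Pa.
Pipe B: V = Q/A = 0.00356/0.001087 = 3.275 m/s; Re = 7633; ε/D = 7.8e-05; Haaland → f = 0.03338; ΔP_B = f(L/D)(ρV²/2) = 9.118e+05 Pa.
ΔP_A/ΔP_B = 1.327e+05/9.118e+05 = 0.146.

ΔP_A/ΔP_B ≈ 0.146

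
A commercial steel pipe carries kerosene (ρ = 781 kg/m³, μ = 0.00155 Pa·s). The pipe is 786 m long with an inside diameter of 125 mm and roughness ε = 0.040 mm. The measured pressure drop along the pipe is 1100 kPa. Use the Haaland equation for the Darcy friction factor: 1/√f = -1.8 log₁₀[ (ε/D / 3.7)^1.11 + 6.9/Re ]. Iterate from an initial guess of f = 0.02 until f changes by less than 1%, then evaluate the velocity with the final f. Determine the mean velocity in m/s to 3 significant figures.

V ≈ 5.16 m/s

Rearranging Darcy-Weisbach: V = √(2·ΔP·D/(f·L·ρ)). With ε/D = 4e-05/0.125 = 0.00032, iterate starting from f = 0.02:
  f = 0.02 → V = √(2·1.1e+06·0.125/(0.02·786·781)) = 4.733 m/s; Re = ρVD/μ = 2.981e+05; f → 0.01695
  f = 0.01695 → V = 5.141 m/s; Re = 3.238e+05; f → 0.01683
Converged (Δf/f < 1%). With the final f = 0.01683: V = √(2·1.1e+06·0.125/(0.01683·786·781)) = 5.159 m/s.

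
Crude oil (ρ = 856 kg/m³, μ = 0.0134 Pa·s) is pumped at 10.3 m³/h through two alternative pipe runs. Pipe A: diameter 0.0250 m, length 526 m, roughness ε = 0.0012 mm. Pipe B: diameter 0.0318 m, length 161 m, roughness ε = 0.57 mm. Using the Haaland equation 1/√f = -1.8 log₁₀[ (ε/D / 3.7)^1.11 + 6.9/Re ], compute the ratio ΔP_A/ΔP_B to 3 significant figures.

ΔP_A/ΔP_B ≈ 6.62

Pipe A: V = Q/A = 0.002861/0.0004909 = 5.829 m/s; Re = 9308; ε/D = 4.8e-05; Haaland → f = 0.03155; ΔP_A = f(L/D)(ρV²/2) = 9.651e+06 Pa.
Pipe B: V = Q/A = 0.002861/0.0007942 = 3.602 m/s; Re = 7318; ε/D = 0.0179; Haaland → f = 0.05188; ΔP_B = f(L/D)(ρV²/2) = 1.459e+06 Pa.
ΔP_A/ΔP_B = 9.651e+06/1.459e+06 = 6.62.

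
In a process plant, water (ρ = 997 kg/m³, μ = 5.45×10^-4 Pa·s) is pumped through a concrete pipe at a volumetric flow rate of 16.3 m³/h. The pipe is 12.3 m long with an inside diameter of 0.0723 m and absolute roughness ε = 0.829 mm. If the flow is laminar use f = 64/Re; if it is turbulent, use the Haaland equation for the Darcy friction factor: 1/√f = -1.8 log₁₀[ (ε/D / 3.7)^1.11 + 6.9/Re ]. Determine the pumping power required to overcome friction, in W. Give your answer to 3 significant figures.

P ≈ 18.8 W

Q = 16.3 m³/h = 16.3/3600 = 0.004528 m³/s.
Cross-sectional area A = πD²/4 = π(0.0723)²/4 = 0.004106 m²; mean velocity V = Q/A = 0.004528/0.004106 = 1.103 m/s.
Reynolds number Re = ρVD/μ = 997 · 1.103 · 0.0723 / 0.000545 = 1.459e+05.
Re > 4000 → turbulent. Relative roughness ε/D = 0.000829/0.0723 = 0.0115. Haaland: 1/√f = -1.8 log₁₀[(0.0115/3.7)^1.11 + 6.9/1.459e+05] = -1.8 log₁₀[0.00164 + 4.73e-05] = 4.99, so f = 0.04015.
Darcy-Weisbach: ΔP = f(L/D)(ρV²/2) = 0.04015·(12.3/0.0723)·(997·1.103²/2) = 0.04015·170.1·606.3 = 4142 Pa.
Pumping power P = QΔP = 0.004528·4142 = 18.75 W = 18.8 W.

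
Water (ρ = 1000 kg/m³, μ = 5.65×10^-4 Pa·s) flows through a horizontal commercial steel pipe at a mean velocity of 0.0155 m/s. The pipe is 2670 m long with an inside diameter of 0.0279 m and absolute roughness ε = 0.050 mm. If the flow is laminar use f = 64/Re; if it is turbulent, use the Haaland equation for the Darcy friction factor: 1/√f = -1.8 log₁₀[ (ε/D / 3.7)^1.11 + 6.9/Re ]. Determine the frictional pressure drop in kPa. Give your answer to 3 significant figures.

ΔP ≈ 0.961 kPa

Reynolds number Re = ρVD/μ = 1000 · 0.0155 · 0.0279 / 0.000565 = 765.4.
Re < 2300 → laminar flow, so f = 64/Re = 64/765.4 = 0.08362 (the turbulent correlation is not needed).
Darcy-Weisbach: ΔP = f(L/D)(ρV²/2) = 0.08362·(2670/0.0279)·(1000·0.0155²/2) = 0.08362·9.57e+04·0.1201 = 961.2 Pa.
ΔP = 961.2 Pa = 0.961 kPa.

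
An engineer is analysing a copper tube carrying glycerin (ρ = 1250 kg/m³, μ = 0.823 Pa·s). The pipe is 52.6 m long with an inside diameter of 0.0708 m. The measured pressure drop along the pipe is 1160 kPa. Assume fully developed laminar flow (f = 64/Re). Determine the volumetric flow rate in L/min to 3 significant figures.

Q ≈ 992 L/min

For laminar flow, f = 64/Re with Re = ρVD/μ, so Darcy-Weisbach reduces to ΔP = 32μLV/D². Solving for V: V = ΔP·D²/(32μL) = 1.16e+06·(0.0708)²/(32·0.823·52.6) = 4.197 m/s.
Check: Re = ρVD/μ = 1250·4.197·0.0708/0.823 = 451.4 < 2300, so the laminar assumption holds.
Q = V·A = 4.197·(π/4·0.0708²) = 0.01653 m³/s = 992 L/min.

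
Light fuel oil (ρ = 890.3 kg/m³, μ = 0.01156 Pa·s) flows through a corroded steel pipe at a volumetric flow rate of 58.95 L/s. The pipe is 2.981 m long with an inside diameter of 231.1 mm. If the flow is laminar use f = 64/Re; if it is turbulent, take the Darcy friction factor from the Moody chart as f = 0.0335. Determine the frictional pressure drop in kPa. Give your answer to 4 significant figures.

Q = 58.95 L/s = 58.95/1000 = 0.05895 m³/s.
Cross-sectional area A = πD²/4 = π(0.2311)²/4 = 0.04195 m²; mean velocity V = Q/A = 0.05895/0.04195 = 1.405 m/s.
Reynolds number Re = ρVD/μ = 890.3 · 1.405 · 0.2311 / 0.0116 = 2.501e+04.
Re > 4000 → turbulent; use the Moody-chart value f = 0.0335.
Darcy-Weisbach: ΔP = f(L/D)(ρV²/2) = 0.0335·(2.981/0.2311)·(890.3·1.405²/2) = 0.0335·12.9·879.2 = 379.9 Pa.
ΔP = 379.9 Pa = 0.3799 kPa.

ΔP ≈ 0.3799 kPa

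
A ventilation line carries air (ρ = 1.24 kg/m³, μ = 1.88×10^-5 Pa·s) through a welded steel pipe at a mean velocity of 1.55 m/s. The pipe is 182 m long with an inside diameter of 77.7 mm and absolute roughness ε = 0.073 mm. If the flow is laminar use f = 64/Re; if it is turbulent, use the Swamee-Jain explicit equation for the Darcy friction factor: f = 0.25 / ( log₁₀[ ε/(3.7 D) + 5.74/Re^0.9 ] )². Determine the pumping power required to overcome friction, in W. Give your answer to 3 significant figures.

Reynolds number Re = ρVD/μ = 1.24 · 1.55 · 0.0777 / 1.88e-05 = 7944.
Re > 4000 → turbulent. Relative roughness ε/D = 7.3e-05/0.0777 = 0.00094. Swamee-Jain: f = 0.25/(log₁₀[0.00094/3.7 + 5.74/7944^0.9])² = 0.25/(log₁₀[0.000254 + 0.00177])² = 0.25/(-2.693)² = 0.03447.
Darcy-Weisbach: ΔP = f(L/D)(ρV²/2) = 0.03447·(182/0.0777)·(1.24·1.55²/2) = 0.03447·2342·1.49 = 120.3 Pa.
Q = V·A = 1.55·0.004742 = 0.00735 m³/s.
Pumping power P = QΔP = 0.00735·120.3 = 0.8840 W = 0.884 W.

P ≈ 0.884 W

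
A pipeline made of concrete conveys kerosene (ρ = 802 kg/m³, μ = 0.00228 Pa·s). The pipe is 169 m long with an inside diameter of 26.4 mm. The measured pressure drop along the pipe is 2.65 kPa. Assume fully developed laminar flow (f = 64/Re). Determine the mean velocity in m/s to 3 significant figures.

For laminar flow, f = 64/Re with Re = ρVD/μ, so Darcy-Weisbach reduces to ΔP = 32μLV/D². Solving for V: V = ΔP·D²/(32μL) = 2650·(0.0264)²/(32·0.00228·169) = 0.1498 m/s.
Check: Re = ρVD/μ = 802·0.1498·0.0264/0.00228 = 1391 < 2300, so the laminar assumption holds.

V ≈ 0.150 m/s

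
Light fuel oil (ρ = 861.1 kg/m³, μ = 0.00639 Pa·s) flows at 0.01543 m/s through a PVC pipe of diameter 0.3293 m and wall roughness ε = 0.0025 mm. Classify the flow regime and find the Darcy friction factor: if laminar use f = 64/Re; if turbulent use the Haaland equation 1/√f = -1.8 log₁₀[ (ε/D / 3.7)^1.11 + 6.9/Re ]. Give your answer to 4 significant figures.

Re = ρVD/μ = 861.1·0.01543·0.3293/0.00639 = 684.7.
Re < 2300 → laminar, so f = 64/Re = 0.09347 (roughness is irrelevant in laminar flow).

f ≈ 0.09347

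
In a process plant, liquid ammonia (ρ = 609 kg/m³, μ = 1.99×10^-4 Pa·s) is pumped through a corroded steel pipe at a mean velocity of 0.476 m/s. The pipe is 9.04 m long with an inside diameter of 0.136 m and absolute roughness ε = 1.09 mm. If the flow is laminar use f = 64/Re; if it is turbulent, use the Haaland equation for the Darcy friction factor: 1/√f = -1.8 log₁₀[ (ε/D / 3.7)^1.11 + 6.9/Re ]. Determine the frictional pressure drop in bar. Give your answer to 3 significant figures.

Reynolds number Re = ρVD/μ = 609 · 0.476 · 0.136 / 0.000199 = 1.981e+05.
Re > 4000 → turbulent. Relative roughness ε/D = 0.00109/0.136 = 0.00801. Haaland: 1/√f = -1.8 log₁₀[(0.00801/3.7)^1.11 + 6.9/1.981e+05] = -1.8 log₁₀[0.0011 + 3.48e-05] = 5.299, so f = 0.03561.
Darcy-Weisbach: ΔP = f(L/D)(ρV²/2) = 0.03561·(9.04/0.136)·(609·0.476²/2) = 0.03561·66.47·68.99 = 163.3 Pa.
ΔP = 163.3 Pa = 0.00163 bar.

ΔP ≈ 0.00163 bar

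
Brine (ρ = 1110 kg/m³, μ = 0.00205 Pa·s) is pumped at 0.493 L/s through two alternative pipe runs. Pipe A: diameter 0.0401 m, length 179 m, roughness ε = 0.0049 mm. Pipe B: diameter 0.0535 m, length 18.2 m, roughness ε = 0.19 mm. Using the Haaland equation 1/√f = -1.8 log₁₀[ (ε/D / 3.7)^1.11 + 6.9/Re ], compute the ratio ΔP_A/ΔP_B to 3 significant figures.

Pipe A: V = Q/A = 0.000493/0.001263 = 0.3904 m/s; Re = 8476; ε/D = 0.000122; Haaland → f = 0.03246; ΔP_A = f(L/D)(ρV²/2) = 1.225e+04 Pa.
Pipe B: V = Q/A = 0.000493/0.002248 = 0.2193 m/s; Re = 6353; ε/D = 0.00355; Haaland → f = 0.03896; ΔP_B = f(L/D)(ρV²/2) = 353.8 Pa.
ΔP_A/ΔP_B = 1.225e+04/353.8 = 34.6.

ΔP_A/ΔP_B ≈ 34.6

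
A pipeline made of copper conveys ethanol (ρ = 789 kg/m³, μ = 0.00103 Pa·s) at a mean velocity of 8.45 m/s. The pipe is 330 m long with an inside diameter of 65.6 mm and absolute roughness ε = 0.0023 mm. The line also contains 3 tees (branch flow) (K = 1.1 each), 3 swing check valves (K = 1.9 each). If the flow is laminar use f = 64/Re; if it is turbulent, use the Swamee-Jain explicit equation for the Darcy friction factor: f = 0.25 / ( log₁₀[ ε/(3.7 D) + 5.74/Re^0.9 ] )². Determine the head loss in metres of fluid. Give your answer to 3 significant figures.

h_f ≈ 289 m

Reynolds number Re = ρVD/μ = 789 · 8.45 · 0.0656 / 0.00103 = 4.246e+05.
Re > 4000 → turbulent. Relative roughness ε/D = 2.3e-06/0.0656 = 3.51e-05. Swamee-Jain: f = 0.25/(log₁₀[3.51e-05/3.7 + 5.74/4.246e+05^0.9])² = 0.25/(log₁₀[9.48e-06 + 4.94e-05])² = 0.25/(-4.23)² = 0.01397.
Total minor-loss coefficient ΣK = 3·1.1 + 3·1.9 = 9.
ΔP = [f·L/D + ΣK]·(ρV²/2) = [0.01397·330/0.0656 + 9]·(789·8.45²/2) = [70.28 + 9]·2.817e+04 = 2.233e+06 Pa.
Head loss h_f = ΔP/(ρg) = 2.233e+06/(789·9.81) = 289 m.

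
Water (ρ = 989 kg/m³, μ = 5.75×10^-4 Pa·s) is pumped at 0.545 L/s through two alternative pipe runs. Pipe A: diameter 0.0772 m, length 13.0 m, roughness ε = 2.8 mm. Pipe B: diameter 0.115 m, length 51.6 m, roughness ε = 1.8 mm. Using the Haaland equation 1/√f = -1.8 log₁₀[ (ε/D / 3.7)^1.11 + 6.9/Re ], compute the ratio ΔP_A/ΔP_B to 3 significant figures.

Pipe A: V = Q/A = 0.000545/0.004681 = 0.1164 m/s; Re = 1.546e+04; ε/D = 0.0363; Haaland → f = 0.06389; ΔP_A = f(L/D)(ρV²/2) = 72.12 Pa.
Pipe B: V = Q/A = 0.000545/0.01039 = 0.05247 m/s; Re = 1.038e+04; ε/D = 0.0157; Haaland → f = 0.0484; ΔP_B = f(L/D)(ρV²/2) = 29.57 Pa.
ΔP_A/ΔP_B = 72.12/29.57 = 2.44.

ΔP_A/ΔP_B ≈ 2.44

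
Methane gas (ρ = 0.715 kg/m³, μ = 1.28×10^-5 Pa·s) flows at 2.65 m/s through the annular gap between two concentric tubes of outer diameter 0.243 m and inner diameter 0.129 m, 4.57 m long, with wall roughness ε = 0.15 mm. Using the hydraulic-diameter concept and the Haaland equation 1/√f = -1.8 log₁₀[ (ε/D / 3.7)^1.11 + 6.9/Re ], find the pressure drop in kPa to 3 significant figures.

Hydraulic diameter D_h = 4A/P = D_o - D_i = 0.243 - 0.129 = 0.114 m.
Re = ρVD_h/μ = 0.715·2.65·0.114/1.28e-05 = 1.688e+04.
ε/D_h = 0.00015/0.114 = 0.00132; Haaland gives 1/√f = -1.8 log₁₀[0.000148+0.000409] = 5.857, so f = 0.02915.
ΔP = f(L/D_h)(ρV²/2) = 0.02915·4.57/0.114·2.511 = 2.934 Pa.
ΔP = 0.00293 kPa.

ΔP ≈ 0.00293 kPa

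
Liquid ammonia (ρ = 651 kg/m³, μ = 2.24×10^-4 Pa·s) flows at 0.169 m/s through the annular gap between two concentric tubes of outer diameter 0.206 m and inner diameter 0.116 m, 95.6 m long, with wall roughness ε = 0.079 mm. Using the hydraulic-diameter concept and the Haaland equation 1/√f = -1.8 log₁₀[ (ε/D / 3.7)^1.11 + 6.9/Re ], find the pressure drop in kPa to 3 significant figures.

Hydraulic diameter D_h = 4A/P = D_o - D_i = 0.206 - 0.116 = 0.09 m.
Re = ρVD_h/μ = 651·0.169·0.09/0.000224 = 4.42e+04.
ε/D_h = 7.9e-05/0.09 = 0.000878; Haaland gives 1/√f = -1.8 log₁₀[9.47e-05+0.000156] = 6.481, so f = 0.02381.
ΔP = f(L/D_h)(ρV²/2) = 0.02381·95.6/0.09·9.297 = 235.1 Pa.
ΔP = 0.235 kPa.

ΔP ≈ 0.235 kPa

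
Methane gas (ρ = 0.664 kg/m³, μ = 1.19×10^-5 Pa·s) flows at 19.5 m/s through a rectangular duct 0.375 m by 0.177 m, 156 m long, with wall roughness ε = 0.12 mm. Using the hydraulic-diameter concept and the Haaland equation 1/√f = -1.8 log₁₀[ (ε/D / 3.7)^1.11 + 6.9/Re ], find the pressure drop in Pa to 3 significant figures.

Hydraulic diameter D_h = 4A/P = 4·(0.375·0.177)/(2·(0.375+0.177)) = 0.2655/1.104 = 0.2405 m.
Re = ρVD_h/μ = 0.664·19.5·0.2405/1.19e-05 = 2.617e+05.
ε/D_h = 0.00012/0.2405 = 0.000499; Haaland gives 1/√f = -1.8 log₁₀[5.06e-05+2.64e-05] = 7.405, so f = 0.01824.
ΔP = f(L/D_h)(ρV²/2) = 0.01824·156/0.2405·126.2 = 1494 Pa.

ΔP ≈ 1490 Pa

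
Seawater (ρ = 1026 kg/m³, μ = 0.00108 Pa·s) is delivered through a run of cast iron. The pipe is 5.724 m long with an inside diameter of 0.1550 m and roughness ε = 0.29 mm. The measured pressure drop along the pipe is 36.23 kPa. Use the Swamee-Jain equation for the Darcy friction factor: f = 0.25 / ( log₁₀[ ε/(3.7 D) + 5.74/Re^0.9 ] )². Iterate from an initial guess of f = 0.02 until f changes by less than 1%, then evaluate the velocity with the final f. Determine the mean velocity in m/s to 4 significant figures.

Rearranging Darcy-Weisbach: V = √(2·ΔP·D/(f·L·ρ)). With ε/D = 0.00029/0.155 = 0.00187, iterate starting from f = 0.02:
  f = 0.02 → V = √(2·3.623e+04·0.155/(0.02·5.724·1026)) = 9.779 m/s; Re = ρVD/μ = 1.44e+06; f → 0.02321
  f = 0.02321 → V = 9.078 m/s; Re = 1.337e+06; f → 0.02322
Converged (Δf/f < 1%). With the final f = 0.02322: V = √(2·3.623e+04·0.155/(0.02322·5.724·1026)) = 9.075 m/s.

V ≈ 9.075 m/s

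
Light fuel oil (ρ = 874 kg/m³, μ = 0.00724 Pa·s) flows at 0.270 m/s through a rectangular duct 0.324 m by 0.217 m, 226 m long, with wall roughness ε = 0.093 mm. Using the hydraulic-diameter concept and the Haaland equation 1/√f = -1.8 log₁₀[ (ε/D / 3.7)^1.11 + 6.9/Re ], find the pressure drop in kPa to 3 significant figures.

ΔP ≈ 0.907 kPa

Hydraulic diameter D_h = 4A/P = 4·(0.324·0.217)/(2·(0.324+0.217)) = 0.2812/1.082 = 0.2599 m.
Re = ρVD_h/μ = 874·0.27·0.2599/0.00724 = 8472.
ε/D_h = 9.3e-05/0.2599 = 0.000358; Haaland gives 1/√f = -1.8 log₁₀[3.5e-05+0.000814] = 5.528, so f = 0.03273.
ΔP = f(L/D_h)(ρV²/2) = 0.03273·226/0.2599·31.86 = 906.6 Pa.
ΔP = 0.907 kPa.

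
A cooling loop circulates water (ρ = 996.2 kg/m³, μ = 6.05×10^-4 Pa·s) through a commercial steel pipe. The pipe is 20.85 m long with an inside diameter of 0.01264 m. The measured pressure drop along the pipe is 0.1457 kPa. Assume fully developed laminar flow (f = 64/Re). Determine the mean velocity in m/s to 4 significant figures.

V ≈ 0.05767 m/s

For laminar flow, f = 64/Re with Re = ρVD/μ, so Darcy-Weisbach reduces to ΔP = 32μLV/D². Solving for V: V = ΔP·D²/(32μL) = 145.7·(0.01264)²/(32·0.000605·20.85) = 0.05767 m/s.
Check: Re = ρVD/μ = 996.2·0.05767·0.01264/0.000605 = 1200 < 2300, so the laminar assumption holds.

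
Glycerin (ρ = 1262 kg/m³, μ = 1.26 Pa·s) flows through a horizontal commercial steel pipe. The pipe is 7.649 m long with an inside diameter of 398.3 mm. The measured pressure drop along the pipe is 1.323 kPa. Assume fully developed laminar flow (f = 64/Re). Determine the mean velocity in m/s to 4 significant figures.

V ≈ 0.6805 m/s

For laminar flow, f = 64/Re with Re = ρVD/μ, so Darcy-Weisbach reduces to ΔP = 32μLV/D². Solving for V: V = ΔP·D²/(32μL) = 1323·(0.3983)²/(32·1.26·7.649) = 0.6805 m/s.
Check: Re = ρVD/μ = 1262·0.6805·0.3983/1.26 = 271.5 < 2300, so the laminar assumption holds.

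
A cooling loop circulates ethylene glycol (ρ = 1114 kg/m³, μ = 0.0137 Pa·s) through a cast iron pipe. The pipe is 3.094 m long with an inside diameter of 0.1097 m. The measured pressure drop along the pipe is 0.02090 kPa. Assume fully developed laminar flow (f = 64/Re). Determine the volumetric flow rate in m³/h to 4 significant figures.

Q ≈ 6.309 m³/h

For laminar flow, f = 64/Re with Re = ρVD/μ, so Darcy-Weisbach reduces to ΔP = 32μLV/D². Solving for V: V = ΔP·D²/(32μL) = 20.9·(0.1097)²/(32·0.0137·3.094) = 0.1854 m/s.
Check: Re = ρVD/μ = 1114·0.1854·0.1097/0.0137 = 1654 < 2300, so the laminar assumption holds.
Q = V·A = 0.1854·(π/4·0.1097²) = 0.001753 m³/s = 6.309 m³/h.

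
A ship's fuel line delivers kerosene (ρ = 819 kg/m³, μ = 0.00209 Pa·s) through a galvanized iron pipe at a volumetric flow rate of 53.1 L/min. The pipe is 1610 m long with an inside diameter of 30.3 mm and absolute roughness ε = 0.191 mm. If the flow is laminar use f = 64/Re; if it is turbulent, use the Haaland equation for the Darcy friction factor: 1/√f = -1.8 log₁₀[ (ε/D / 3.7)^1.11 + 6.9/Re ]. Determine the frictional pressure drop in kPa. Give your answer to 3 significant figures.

ΔP ≈ 1220 kPa

Q = 53.1 L/min = 53.1/60000 = 0.000885 m³/s.
Cross-sectional area A = πD²/4 = π(0.0303)²/4 = 0.0007211 m²; mean velocity V = Q/A = 0.000885/0.0007211 = 1.227 m/s.
Reynolds number Re = ρVD/μ = 819 · 1.227 · 0.0303 / 0.00209 = 1.457e+04.
Re > 4000 → turbulent. Relative roughness ε/D = 0.000191/0.0303 = 0.0063. Haaland: 1/√f = -1.8 log₁₀[(0.0063/3.7)^1.11 + 6.9/1.457e+04] = -1.8 log₁₀[0.000845 + 0.000473] = 5.184, so f = 0.03721.
Darcy-Weisbach: ΔP = f(L/D)(ρV²/2) = 0.03721·(1610/0.0303)·(819·1.227²/2) = 0.03721·5.314e+04·616.9 = 1.22e+06 Pa.
ΔP = 1.22e+06 Pa = 1220 kPa.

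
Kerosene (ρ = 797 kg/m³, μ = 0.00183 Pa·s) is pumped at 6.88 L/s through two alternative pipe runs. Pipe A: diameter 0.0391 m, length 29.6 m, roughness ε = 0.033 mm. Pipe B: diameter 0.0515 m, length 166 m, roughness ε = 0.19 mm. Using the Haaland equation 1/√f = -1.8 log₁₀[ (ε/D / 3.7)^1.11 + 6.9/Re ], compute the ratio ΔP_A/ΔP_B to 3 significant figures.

Pipe A: V = Q/A = 0.00688/0.001201 = 5.73 m/s; Re = 9.757e+04; ε/D = 0.000844; Haaland → f = 0.02146; ΔP_A = f(L/D)(ρV²/2) = 2.126e+05 Pa.
Pipe B: V = Q/A = 0.00688/0.002083 = 3.303 m/s; Re = 7.408e+04; ε/D = 0.00369; Haaland → f = 0.02918; ΔP_B = f(L/D)(ρV²/2) = 4.089e+05 Pa.
ΔP_A/ΔP_B = 2.126e+05/4.089e+05 = 0.520.

ΔP_A/ΔP_B ≈ 0.520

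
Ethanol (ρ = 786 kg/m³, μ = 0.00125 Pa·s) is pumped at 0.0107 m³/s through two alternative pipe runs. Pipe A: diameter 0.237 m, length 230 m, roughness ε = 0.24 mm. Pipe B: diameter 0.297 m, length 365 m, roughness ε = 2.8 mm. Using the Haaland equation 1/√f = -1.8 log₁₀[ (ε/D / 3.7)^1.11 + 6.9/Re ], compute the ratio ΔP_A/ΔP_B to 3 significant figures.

ΔP_A/ΔP_B ≈ 1.24

Pipe A: V = Q/A = 0.0107/0.04412 = 0.2425 m/s; Re = 3.615e+04; ε/D = 0.00101; Haaland → f = 0.02491; ΔP_A = f(L/D)(ρV²/2) = 558.9 Pa.
Pipe B: V = Q/A = 0.0107/0.06928 = 0.1544 m/s; Re = 2.884e+04; ε/D = 0.00943; Haaland → f = 0.03918; ΔP_B = f(L/D)(ρV²/2) = 451.3 Pa.
ΔP_A/ΔP_B = 558.9/451.3 = 1.24.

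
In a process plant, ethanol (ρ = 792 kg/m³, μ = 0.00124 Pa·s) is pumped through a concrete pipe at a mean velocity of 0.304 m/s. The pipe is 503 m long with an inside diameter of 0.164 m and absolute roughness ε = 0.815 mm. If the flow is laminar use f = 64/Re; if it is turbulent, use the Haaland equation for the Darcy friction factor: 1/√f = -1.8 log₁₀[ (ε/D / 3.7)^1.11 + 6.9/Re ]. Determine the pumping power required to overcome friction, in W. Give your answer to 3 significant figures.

P ≈ 23.7 W

Reynolds number Re = ρVD/μ = 792 · 0.304 · 0.164 / 0.00124 = 3.184e+04.
Re > 4000 → turbulent. Relative roughness ε/D = 0.000815/0.164 = 0.00497. Haaland: 1/√f = -1.8 log₁₀[(0.00497/3.7)^1.11 + 6.9/3.184e+04] = -1.8 log₁₀[0.000649 + 0.000217] = 5.513, so f = 0.0329.
Darcy-Weisbach: ΔP = f(L/D)(ρV²/2) = 0.0329·(503/0.164)·(792·0.304²/2) = 0.0329·3067·36.6 = 3693 Pa.
Q = V·A = 0.304·0.02112 = 0.006422 m³/s.
Pumping power P = QΔP = 0.006422·3693 = 23.72 W = 23.7 W.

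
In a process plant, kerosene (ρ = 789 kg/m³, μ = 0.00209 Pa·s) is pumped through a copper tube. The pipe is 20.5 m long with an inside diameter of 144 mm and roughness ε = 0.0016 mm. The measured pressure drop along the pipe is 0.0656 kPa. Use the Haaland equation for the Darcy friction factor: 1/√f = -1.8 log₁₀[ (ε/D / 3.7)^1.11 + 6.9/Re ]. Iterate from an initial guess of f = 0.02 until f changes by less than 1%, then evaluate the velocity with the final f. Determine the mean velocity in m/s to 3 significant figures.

Rearranging Darcy-Weisbach: V = √(2·ΔP·D/(f·L·ρ)). With ε/D = 1.6e-06/0.144 = 1.11e-05, iterate starting from f = 0.02:
  f = 0.02 → V = √(2·65.6·0.144/(0.02·20.5·789)) = 0.2417 m/s; Re = ρVD/μ = 1.314e+04; f → 0.02871
  f = 0.02871 → V = 0.2017 m/s; Re = 1.097e+04; f → 0.03013
  f = 0.03013 → V = 0.1969 m/s; Re = 1.07e+04; f → 0.03033
Converged (Δf/f < 1%). With the final f = 0.03033: V = √(2·65.6·0.144/(0.03033·20.5·789)) = 0.1963 m/s.

V ≈ 0.196 m/s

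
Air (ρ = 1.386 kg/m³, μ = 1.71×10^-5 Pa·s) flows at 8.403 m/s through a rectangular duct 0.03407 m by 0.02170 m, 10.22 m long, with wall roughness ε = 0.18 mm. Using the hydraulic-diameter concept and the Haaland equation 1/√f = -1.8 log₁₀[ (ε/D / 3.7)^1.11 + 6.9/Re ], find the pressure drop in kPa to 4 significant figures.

ΔP ≈ 0.6989 kPa

Hydraulic diameter D_h = 4A/P = 4·(0.03407·0.0217)/(2·(0.03407+0.0217)) = 0.002957/0.1115 = 0.02651 m.
Re = ρVD_h/μ = 1.386·8.403·0.02651/1.71e-05 = 1.806e+04.
ε/D_h = 0.00018/0.02651 = 0.00679; Haaland gives 1/√f = -1.8 log₁₀[0.000918+0.000382] = 5.195, so f = 0.03705.
ΔP = f(L/D_h)(ρV²/2) = 0.03705·10.22/0.02651·48.93 = 698.9 Pa.
ΔP = 0.6989 kPa.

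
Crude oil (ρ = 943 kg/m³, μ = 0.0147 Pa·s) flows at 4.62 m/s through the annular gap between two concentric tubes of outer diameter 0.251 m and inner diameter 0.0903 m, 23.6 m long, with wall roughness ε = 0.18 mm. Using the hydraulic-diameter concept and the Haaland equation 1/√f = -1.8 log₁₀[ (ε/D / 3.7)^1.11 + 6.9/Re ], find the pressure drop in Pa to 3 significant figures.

Hydraulic diameter D_h = 4A/P = D_o - D_i = 0.251 - 0.0903 = 0.1607 m.
Re = ρVD_h/μ = 943·4.62·0.1607/0.0147 = 4.763e+04.
ε/D_h = 0.00018/0.1607 = 0.00112; Haaland gives 1/√f = -1.8 log₁₀[0.000124+0.000145] = 6.426, so f = 0.02421.
ΔP = f(L/D_h)(ρV²/2) = 0.02421·23.6/0.1607·1.006e+04 = 3.579e+04 Pa.

ΔP ≈ 35800 Pa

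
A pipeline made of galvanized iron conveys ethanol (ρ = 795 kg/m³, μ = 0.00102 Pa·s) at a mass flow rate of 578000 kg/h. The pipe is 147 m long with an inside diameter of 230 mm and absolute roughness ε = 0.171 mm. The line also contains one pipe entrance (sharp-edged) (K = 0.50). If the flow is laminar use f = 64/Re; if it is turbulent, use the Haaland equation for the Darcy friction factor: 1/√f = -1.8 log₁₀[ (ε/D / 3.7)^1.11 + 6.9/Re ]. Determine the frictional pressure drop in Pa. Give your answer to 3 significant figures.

ṁ = 578000 kg/h = 578000/3600 = 160.6 kg/s.
A = πD²/4 = π(0.23)²/4 = 0.04155 m²; mean velocity V = ṁ/(ρA) = 160.6/(795 · 0.04155) = 4.861 m/s.
Reynolds number Re = ρVD/μ = 795 · 4.861 · 0.23 / 0.00102 = 8.714e+05.
Re > 4000 → turbulent. Relative roughness ε/D = 0.000171/0.23 = 0.000743. Haaland: 1/√f = -1.8 log₁₀[(0.000743/3.7)^1.11 + 6.9/8.714e+05] = -1.8 log₁₀[7.88e-05 + 7.92e-06] = 7.312, so f = 0.01871.
Total minor-loss coefficient ΣK = 1·0.5 = 0.5.
ΔP = [f·L/D + ΣK]·(ρV²/2) = [0.01871·147/0.23 + 0.5]·(795·4.861²/2) = [11.96 + 0.5]·9392 = 1.17e+05 Pa.

ΔP ≈ 117000 Pa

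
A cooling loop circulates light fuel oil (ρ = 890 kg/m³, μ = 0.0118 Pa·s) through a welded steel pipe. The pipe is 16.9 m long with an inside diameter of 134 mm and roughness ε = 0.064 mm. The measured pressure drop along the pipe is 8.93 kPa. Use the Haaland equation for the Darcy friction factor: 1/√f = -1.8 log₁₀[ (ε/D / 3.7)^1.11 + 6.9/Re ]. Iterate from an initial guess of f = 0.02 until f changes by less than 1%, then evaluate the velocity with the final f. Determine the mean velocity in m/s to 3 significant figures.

V ≈ 2.51 m/s

Rearranging Darcy-Weisbach: V = √(2·ΔP·D/(f·L·ρ)). With ε/D = 6.4e-05/0.134 = 0.000478, iterate starting from f = 0.02:
  f = 0.02 → V = √(2·8930·0.134/(0.02·16.9·890)) = 2.821 m/s; Re = ρVD/μ = 2.851e+04; f → 0.02467
  f = 0.02467 → V = 2.54 m/s; Re = 2.567e+04; f → 0.02521
  f = 0.02521 → V = 2.512 m/s; Re = 2.539e+04; f → 0.02527
Converged (Δf/f < 1%). With the final f = 0.02527: V = √(2·8930·0.134/(0.02527·16.9·890)) = 2.509 m/s.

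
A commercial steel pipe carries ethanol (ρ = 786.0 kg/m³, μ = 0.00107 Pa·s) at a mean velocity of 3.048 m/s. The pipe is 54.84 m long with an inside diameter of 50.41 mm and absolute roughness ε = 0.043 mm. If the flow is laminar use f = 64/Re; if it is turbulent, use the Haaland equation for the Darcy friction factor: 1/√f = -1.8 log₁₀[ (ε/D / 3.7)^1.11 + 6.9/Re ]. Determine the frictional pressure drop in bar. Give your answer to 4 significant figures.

Reynolds number Re = ρVD/μ = 786 · 3.048 · 0.05041 / 0.00107 = 1.129e+05.
Re > 4000 → turbulent. Relative roughness ε/D = 4.3e-05/0.05041 = 0.000853. Haaland: 1/√f = -1.8 log₁₀[(0.000853/3.7)^1.11 + 6.9/1.129e+05] = -1.8 log₁₀[9.18e-05 + 6.11e-05] = 6.868, so f = 0.0212.
Darcy-Weisbach: ΔP = f(L/D)(ρV²/2) = 0.0212·(54.84/0.05041)·(786·3.048²/2) = 0.0212·1088·3651 = 8.42e+04 Pa.
ΔP = 8.42e+04 Pa = 0.8420 bar.

ΔP ≈ 0.8420 bar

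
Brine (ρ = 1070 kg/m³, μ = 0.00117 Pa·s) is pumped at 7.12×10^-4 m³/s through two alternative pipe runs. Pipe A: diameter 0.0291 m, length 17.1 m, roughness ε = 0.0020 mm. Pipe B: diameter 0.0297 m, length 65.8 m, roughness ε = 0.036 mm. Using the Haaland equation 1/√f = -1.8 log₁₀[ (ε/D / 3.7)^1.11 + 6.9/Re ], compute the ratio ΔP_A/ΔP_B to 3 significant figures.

ΔP_A/ΔP_B ≈ 0.258

Pipe A: V = Q/A = 0.000712/0.0006651 = 1.071 m/s; Re = 2.849e+04; ε/D = 6.87e-05; Haaland → f = 0.02374; ΔP_A = f(L/D)(ρV²/2) = 8552 Pa.
Pipe B: V = Q/A = 0.000712/0.0006928 = 1.028 m/s; Re = 2.791e+04; ε/D = 0.00121; Haaland → f = 0.02643; ΔP_B = f(L/D)(ρV²/2) = 3.309e+04 Pa.
ΔP_A/ΔP_B = 8552/3.309e+04 = 0.258.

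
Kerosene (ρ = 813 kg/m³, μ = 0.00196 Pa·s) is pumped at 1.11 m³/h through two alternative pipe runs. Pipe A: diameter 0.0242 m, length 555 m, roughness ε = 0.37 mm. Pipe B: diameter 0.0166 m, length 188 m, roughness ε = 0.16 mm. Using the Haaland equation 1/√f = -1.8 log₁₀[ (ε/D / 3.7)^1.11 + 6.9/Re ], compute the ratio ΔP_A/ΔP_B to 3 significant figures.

Pipe A: V = Q/A = 0.0003083/0.00046 = 0.6703 m/s; Re = 6729; ε/D = 0.0153; Haaland → f = 0.05004; ΔP_A = f(L/D)(ρV²/2) = 2.096e+05 Pa.
Pipe B: V = Q/A = 0.0003083/0.0002164 = 1.425 m/s; Re = 9810; ε/D = 0.00964; Haaland → f = 0.04276; ΔP_B = f(L/D)(ρV²/2) = 3.995e+05 Pa.
ΔP_A/ΔP_B = 2.096e+05/3.995e+05 = 0.525.

ΔP_A/ΔP_B ≈ 0.525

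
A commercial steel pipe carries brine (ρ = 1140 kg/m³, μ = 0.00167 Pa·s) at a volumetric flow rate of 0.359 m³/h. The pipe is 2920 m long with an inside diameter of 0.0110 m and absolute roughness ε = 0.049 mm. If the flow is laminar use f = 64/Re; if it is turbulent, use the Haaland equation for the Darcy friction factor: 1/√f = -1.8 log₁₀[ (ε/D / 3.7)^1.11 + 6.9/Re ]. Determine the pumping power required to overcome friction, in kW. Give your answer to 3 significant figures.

P ≈ 0.636 kW

Q = 0.359 m³/h = 0.359/3600 = 9.972e-05 m³/s.
Cross-sectional area A = πD²/4 = π(0.011)²/4 = 9.503e-05 m²; mean velocity V = Q/A = 9.972e-05/9.503e-05 = 1.049 m/s.
Reynolds number Re = ρVD/μ = 1140 · 1.049 · 0.011 / 0.00167 = 7879.
Re > 4000 → turbulent. Relative roughness ε/D = 4.9e-05/0.011 = 0.00445. Haaland: 1/√f = -1.8 log₁₀[(0.00445/3.7)^1.11 + 6.9/7879] = -1.8 log₁₀[0.000575 + 0.000876] = 5.109, so f = 0.03831.
Darcy-Weisbach: ΔP = f(L/D)(ρV²/2) = 0.03831·(2920/0.011)·(1140·1.049²/2) = 0.03831·2.655e+05·627.6 = 6.382e+06 Pa.
Pumping power P = QΔP = 9.972e-05·6.382e+06 = 636.5 W = 0.636 kW.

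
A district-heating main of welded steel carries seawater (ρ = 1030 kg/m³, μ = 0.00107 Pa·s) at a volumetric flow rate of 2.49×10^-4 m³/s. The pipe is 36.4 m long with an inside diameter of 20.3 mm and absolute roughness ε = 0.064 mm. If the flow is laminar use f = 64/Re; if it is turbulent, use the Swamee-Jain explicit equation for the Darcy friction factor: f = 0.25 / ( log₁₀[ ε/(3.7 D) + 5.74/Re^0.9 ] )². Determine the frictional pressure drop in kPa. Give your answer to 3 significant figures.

Cross-sectional area A = πD²/4 = π(0.0203)²/4 = 0.0003237 m²; mean velocity V = Q/A = 0.000249/0.0003237 = 0.7693 m/s.
Reynolds number Re = ρVD/μ = 1030 · 0.7693 · 0.0203 / 0.00107 = 1.503e+04.
Re > 4000 → turbulent. Relative roughness ε/D = 6.4e-05/0.0203 = 0.00315. Swamee-Jain: f = 0.25/(log₁₀[0.00315/3.7 + 5.74/1.503e+04^0.9])² = 0.25/(log₁₀[0.000852 + 0.000999])² = 0.25/(-2.733)² = 0.03348.
Darcy-Weisbach: ΔP = f(L/D)(ρV²/2) = 0.03348·(36.4/0.0203)·(1030·0.7693²/2) = 0.03348·1793·304.8 = 1.83e+04 Pa.
ΔP = 1.83e+04 Pa = 18.3 kPa.

ΔP ≈ 18.3 kPa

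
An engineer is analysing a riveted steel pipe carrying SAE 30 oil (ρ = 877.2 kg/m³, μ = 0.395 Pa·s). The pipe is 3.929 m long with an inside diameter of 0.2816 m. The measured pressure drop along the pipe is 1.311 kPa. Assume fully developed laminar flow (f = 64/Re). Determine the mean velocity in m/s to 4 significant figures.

For laminar flow, f = 64/Re with Re = ρVD/μ, so Darcy-Weisbach reduces to ΔP = 32μLV/D². Solving for V: V = ΔP·D²/(32μL) = 1311·(0.2816)²/(32·0.395·3.929) = 2.093 m/s.
Check: Re = ρVD/μ = 877.2·2.093·0.2816/0.395 = 1309 < 2300, so the laminar assumption holds.

V ≈ 2.093 m/s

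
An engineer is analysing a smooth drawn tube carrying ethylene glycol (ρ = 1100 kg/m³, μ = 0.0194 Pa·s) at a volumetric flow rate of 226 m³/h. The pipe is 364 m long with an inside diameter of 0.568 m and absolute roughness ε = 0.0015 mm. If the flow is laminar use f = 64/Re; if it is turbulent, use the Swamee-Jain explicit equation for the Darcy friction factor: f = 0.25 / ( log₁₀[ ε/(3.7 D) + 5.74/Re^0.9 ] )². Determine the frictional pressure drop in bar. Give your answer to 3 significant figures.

ΔP ≈ 0.00714 bar

Q = 226 m³/h = 226/3600 = 0.06278 m³/s.
Cross-sectional area A = πD²/4 = π(0.568)²/4 = 0.2534 m²; mean velocity V = Q/A = 0.06278/0.2534 = 0.2478 m/s.
Reynolds number Re = ρVD/μ = 1100 · 0.2478 · 0.568 / 0.0194 = 7979.
Re > 4000 → turbulent. Relative roughness ε/D = 1.5e-06/0.568 = 2.64e-06. Swamee-Jain: f = 0.25/(log₁₀[2.64e-06/3.7 + 5.74/7979^0.9])² = 0.25/(log₁₀[7.14e-07 + 0.00177])² = 0.25/(-2.753)² = 0.03299.
Darcy-Weisbach: ΔP = f(L/D)(ρV²/2) = 0.03299·(364/0.568)·(1100·0.2478²/2) = 0.03299·640.8·33.76 = 713.8 Pa.
ΔP = 713.8 Pa = 0.00714 bar.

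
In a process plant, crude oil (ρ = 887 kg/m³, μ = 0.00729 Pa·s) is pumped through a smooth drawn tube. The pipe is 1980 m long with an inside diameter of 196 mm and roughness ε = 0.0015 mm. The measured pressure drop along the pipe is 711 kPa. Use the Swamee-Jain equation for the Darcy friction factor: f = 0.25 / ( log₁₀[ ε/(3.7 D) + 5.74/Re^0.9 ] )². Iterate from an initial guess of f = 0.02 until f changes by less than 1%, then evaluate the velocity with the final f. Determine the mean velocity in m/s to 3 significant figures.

Rearranging Darcy-Weisbach: V = √(2·ΔP·D/(f·L·ρ)). With ε/D = 1.5e-06/0.196 = 7.65e-06, iterate starting from f = 0.02:
  f = 0.02 → V = √(2·7.11e+05·0.196/(0.02·1980·887)) = 2.817 m/s; Re = ρVD/μ = 6.718e+04; f → 0.01948
  f = 0.01948 → V = 2.854 m/s; Re = 6.806e+04; f → 0.01943
Converged (Δf/f < 1%). With the final f = 0.01943: V = √(2·7.11e+05·0.196/(0.01943·1980·887)) = 2.858 m/s.

V ≈ 2.86 m/s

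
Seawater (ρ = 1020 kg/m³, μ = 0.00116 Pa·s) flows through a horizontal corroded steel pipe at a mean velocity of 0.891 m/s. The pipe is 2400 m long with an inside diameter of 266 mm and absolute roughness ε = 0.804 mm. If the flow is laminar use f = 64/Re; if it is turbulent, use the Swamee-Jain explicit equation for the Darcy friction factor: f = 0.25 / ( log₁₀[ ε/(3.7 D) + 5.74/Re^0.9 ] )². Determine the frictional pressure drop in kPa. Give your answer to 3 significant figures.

Reynolds number Re = ρVD/μ = 1020 · 0.891 · 0.266 / 0.00116 = 2.084e+05.
Re > 4000 → turbulent. Relative roughness ε/D = 0.000804/0.266 = 0.00302. Swamee-Jain: f = 0.25/(log₁₀[0.00302/3.7 + 5.74/2.084e+05^0.9])² = 0.25/(log₁₀[0.000817 + 9.37e-05])² = 0.25/(-3.041)² = 0.02704.
Darcy-Weisbach: ΔP = f(L/D)(ρV²/2) = 0.02704·(2400/0.266)·(1020·0.891²/2) = 0.02704·9023·404.9 = 9.878e+04 Pa.
ΔP = 9.878e+04 Pa = 98.8 kPa.

ΔP ≈ 98.8 kPa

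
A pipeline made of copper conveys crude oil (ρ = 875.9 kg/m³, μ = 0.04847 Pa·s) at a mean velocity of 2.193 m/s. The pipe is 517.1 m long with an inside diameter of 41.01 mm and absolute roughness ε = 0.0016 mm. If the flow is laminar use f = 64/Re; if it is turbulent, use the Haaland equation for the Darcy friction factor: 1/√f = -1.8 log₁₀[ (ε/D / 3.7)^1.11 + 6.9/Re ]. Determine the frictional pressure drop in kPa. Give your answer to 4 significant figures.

Reynolds number Re = ρVD/μ = 875.9 · 2.193 · 0.04101 / 0.0485 = 1625.
Re < 2300 → laminar flow, so f = 64/Re = 64/1625 = 0.03938 (the turbulent correlation is not needed).
Darcy-Weisbach: ΔP = f(L/D)(ρV²/2) = 0.03938·(517.1/0.04101)·(875.9·2.193²/2) = 0.03938·1.261e+04·2106 = 1.046e+06 Pa.
ΔP = 1.046e+06 Pa = 1046 kPa.

ΔP ≈ 1046 kPa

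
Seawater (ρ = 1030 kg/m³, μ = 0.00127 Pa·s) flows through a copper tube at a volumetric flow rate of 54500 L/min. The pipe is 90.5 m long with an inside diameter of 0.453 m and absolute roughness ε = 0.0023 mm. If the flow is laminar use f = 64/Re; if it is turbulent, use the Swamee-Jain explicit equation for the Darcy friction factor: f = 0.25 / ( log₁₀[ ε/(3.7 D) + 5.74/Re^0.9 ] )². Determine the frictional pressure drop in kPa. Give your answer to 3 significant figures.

Q = 54500 L/min = 54500/60000 = 0.9083 m³/s.
Cross-sectional area A = πD²/4 = π(0.453)²/4 = 0.1612 m²; mean velocity V = Q/A = 0.9083/0.1612 = 5.636 m/s.
Reynolds number Re = ρVD/μ = 1030 · 5.636 · 0.453 / 0.00127 = 2.071e+06.
Re > 4000 → turbulent. Relative roughness ε/D = 2.3e-06/0.453 = 5.08e-06. Swamee-Jain: f = 0.25/(log₁₀[5.08e-06/3.7 + 5.74/2.071e+06^0.9])² = 0.25/(log₁₀[1.37e-06 + 1.19e-05])² = 0.25/(-4.878)² = 0.01051.
Darcy-Weisbach: ΔP = f(L/D)(ρV²/2) = 0.01051·(90.5/0.453)·(1030·5.636²/2) = 0.01051·199.8·1.636e+04 = 3.433e+04 Pa.
ΔP = 3.433e+04 Pa = 34.3 kPa.

ΔP ≈ 34.3 kPa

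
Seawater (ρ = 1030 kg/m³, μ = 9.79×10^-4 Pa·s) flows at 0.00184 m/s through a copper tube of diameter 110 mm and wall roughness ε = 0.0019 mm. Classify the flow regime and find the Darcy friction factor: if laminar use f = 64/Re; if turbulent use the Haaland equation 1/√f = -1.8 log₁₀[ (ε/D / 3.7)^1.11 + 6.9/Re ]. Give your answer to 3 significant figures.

f ≈ 0.301

Re = ρVD/μ = 1030·0.00184·0.11/0.000979 = 212.9.
Re < 2300 → laminar, so f = 64/Re = 0.3005 (roughness is irrelevant in laminar flow).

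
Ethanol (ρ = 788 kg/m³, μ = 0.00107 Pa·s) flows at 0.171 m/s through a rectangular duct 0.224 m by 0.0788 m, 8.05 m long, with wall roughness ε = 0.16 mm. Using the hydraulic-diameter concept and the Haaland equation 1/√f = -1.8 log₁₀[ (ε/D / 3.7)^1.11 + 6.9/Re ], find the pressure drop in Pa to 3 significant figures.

Hydraulic diameter D_h = 4A/P = 4·(0.224·0.0788)/(2·(0.224+0.0788)) = 0.0706/0.6056 = 0.1166 m.
Re = ρVD_h/μ = 788·0.171·0.1166/0.00107 = 1.468e+04.
ε/D_h = 0.00016/0.1166 = 0.00137; Haaland gives 1/√f = -1.8 log₁₀[0.000156+0.00047] = 5.767, so f = 0.03007.
ΔP = f(L/D_h)(ρV²/2) = 0.03007·8.05/0.1166·11.52 = 23.92 Pa.

ΔP ≈ 23.9 Pa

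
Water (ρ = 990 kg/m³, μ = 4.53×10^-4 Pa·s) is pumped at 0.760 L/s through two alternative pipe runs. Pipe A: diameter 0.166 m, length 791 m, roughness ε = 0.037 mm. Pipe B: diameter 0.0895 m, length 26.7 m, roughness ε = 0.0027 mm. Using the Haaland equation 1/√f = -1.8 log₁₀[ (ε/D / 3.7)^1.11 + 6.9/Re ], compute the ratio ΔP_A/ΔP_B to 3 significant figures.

Pipe A: V = Q/A = 0.00076/0.02164 = 0.03512 m/s; Re = 1.274e+04; ε/D = 0.000223; Haaland → f = 0.02922; ΔP_A = f(L/D)(ρV²/2) = 84.99 Pa.
Pipe B: V = Q/A = 0.00076/0.006291 = 0.1208 m/s; Re = 2.363e+04; ε/D = 3.02e-05; Haaland → f = 0.02475; ΔP_B = f(L/D)(ρV²/2) = 53.34 Pa.
ΔP_A/ΔP_B = 84.99/53.34 = 1.59.

ΔP_A/ΔP_B ≈ 1.59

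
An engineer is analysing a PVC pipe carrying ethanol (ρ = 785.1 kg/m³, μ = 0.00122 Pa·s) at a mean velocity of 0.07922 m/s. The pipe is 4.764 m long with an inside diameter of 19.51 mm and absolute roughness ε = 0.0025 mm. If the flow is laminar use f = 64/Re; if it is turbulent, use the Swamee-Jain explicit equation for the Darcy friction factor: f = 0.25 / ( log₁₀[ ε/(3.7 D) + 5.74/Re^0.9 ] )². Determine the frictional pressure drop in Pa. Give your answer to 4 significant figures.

ΔP ≈ 38.71 Pa

Reynolds number Re = ρVD/μ = 785.1 · 0.07922 · 0.01951 / 0.00122 = 994.6.
Re < 2300 → laminar flow, so f = 64/Re = 64/994.6 = 0.06435 (the turbulent correlation is not needed).
Darcy-Weisbach: ΔP = f(L/D)(ρV²/2) = 0.06435·(4.764/0.01951)·(785.1·0.07922²/2) = 0.06435·244.2·2.464 = 38.71 Pa.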